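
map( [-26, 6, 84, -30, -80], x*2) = -26*2=-52, 6*2=12, 84*2=168, -30*2=-60, -80*2=-160
= [-52, 12, 168, -60, -160]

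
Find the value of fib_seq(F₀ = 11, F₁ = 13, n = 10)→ [11, 13, 24, 37, 61, 98, 159, 257, 416, 673]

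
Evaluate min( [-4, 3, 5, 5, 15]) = -4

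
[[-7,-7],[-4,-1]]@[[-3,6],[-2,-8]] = C[0][0] = (-7)*(-3) + (-7)*(-2) = 35
C[0][1] = (-7)*(6) + (-7)*(-8) = 14
C[1][0] = (-4)*(-3) + (-1)*(-2) = 14
C[1][1] = (-4)*(6) + (-1)*(-8) = -16
= [[35, 14], [14, -16]]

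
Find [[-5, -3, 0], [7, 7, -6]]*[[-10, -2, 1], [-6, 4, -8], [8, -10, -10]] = [[68, -2, 19], [-160, 74, 11]]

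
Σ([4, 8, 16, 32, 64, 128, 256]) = 508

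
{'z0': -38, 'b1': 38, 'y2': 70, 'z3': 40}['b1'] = 38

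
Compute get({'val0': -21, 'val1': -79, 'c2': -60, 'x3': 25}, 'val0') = -21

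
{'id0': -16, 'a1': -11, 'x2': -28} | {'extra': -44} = {'id0': -16, 'a1': -11, 'x2': -28, 'extra': -44}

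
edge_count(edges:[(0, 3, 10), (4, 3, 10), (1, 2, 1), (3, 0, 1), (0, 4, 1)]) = 5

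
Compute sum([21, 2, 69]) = 92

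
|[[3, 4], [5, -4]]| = -32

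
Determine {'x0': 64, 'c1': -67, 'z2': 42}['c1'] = -67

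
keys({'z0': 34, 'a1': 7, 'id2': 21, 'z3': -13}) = ['z0', 'a1', 'id2', 'z3']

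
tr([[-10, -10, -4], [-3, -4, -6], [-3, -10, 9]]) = -5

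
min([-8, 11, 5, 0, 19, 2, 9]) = -8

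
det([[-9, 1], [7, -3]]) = 20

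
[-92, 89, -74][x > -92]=[89, -74]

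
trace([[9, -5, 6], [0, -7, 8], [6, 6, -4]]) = -2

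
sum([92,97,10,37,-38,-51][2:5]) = 9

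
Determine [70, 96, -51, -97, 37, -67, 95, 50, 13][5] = -67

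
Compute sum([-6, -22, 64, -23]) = (-6) + (-22) + 64 + (-23)
= 13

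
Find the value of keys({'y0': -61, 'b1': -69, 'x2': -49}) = ['y0', 'b1', 'x2']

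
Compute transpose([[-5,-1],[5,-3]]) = [[-5, 5], [-1, -3]]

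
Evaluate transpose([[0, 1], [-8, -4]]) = [[0, -8], [1, -4]]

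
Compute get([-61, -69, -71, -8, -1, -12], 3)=-8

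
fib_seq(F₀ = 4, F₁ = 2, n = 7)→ F_2 = F_1 + F_0 = 6
F_3 = F_2 + F_1 = 8
F_4 = F_3 + F_2 = 14
...
= [4, 2, 6, 8, 14, 22, 36]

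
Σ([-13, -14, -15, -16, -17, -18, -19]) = -112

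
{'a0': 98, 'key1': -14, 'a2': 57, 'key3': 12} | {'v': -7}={'a0': 98, 'key1': -14, 'a2': 57, 'key3': 12, 'v': -7}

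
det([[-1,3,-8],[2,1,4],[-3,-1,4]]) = -76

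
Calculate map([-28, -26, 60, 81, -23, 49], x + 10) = [-18, -16, 70, 91, -13, 59]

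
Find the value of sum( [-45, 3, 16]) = (-45) + 3 + 16
= -26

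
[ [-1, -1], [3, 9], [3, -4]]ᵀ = [[-1, 3, 3], [-1, 9, -4]]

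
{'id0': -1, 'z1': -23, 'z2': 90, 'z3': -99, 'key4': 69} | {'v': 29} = {'id0': -1, 'z1': -23, 'z2': 90, 'z3': -99, 'key4': 69, 'v': 29}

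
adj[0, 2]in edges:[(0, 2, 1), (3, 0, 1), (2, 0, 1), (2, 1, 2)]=1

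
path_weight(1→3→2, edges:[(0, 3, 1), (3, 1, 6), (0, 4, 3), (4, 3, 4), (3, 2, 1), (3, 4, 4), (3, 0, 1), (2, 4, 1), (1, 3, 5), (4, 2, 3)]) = 6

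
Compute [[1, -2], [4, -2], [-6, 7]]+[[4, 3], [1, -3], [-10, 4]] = [[5, 1], [5, -5], [-16, 11]]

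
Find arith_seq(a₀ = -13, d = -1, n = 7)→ [-13, -14, -15, -16, -17, -18, -19]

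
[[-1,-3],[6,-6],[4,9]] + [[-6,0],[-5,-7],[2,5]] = [[-7, -3], [1, -13], [6, 14]]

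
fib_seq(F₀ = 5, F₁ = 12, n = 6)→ [5, 12, 17, 29, 46, 75]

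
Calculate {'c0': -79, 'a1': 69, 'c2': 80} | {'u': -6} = {'c0': -79, 'a1': 69, 'c2': 80, 'u': -6}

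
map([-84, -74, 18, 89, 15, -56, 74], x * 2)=-84*2=-168, -74*2=-148, 18*2=36, 89*2=178, 15*2=30, -56*2=-112, 74*2=148
= [-168, -148, 36, 178, 30, -112, 148]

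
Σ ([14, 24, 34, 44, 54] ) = 14 + 24 + 34 + 44 + 54
= 170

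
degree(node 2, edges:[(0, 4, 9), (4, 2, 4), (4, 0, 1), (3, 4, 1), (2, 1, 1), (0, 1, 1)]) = 2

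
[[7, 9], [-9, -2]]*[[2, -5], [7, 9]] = [[77, 46], [-32, 27]]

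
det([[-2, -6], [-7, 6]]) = -54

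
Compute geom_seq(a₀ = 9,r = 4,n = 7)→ a_0 = 9*4^0 = 9
a_1 = 9*4^1 = 36
a_2 = 9*4^2 = 144
...
= [9, 36, 144, 576, 2304, 9216, 36864]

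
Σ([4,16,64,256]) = 340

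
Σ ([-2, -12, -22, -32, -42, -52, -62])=-224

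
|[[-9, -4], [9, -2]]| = (-9)*(-2) - (-4)*(9)
= 54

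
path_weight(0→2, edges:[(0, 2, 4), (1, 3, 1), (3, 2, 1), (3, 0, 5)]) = 4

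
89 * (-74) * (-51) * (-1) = -335886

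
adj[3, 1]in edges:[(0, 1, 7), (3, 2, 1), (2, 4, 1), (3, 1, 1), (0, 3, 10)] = 1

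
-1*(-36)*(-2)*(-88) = 6336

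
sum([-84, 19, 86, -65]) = (-84) + 19 + 86 + (-65)
= -44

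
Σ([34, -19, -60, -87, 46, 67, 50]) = 34 + (-19) + (-60) + (-87) + 46 + 67 + 50
= 31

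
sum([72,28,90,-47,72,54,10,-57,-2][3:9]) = 30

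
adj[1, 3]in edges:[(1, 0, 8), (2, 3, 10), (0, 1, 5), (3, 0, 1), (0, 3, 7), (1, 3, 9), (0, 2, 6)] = 9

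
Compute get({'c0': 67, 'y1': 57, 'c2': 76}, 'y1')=57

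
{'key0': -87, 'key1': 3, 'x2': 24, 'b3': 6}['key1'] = 3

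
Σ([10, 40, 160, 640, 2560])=10 + 40 + 160 + 640 + 2560
= 3410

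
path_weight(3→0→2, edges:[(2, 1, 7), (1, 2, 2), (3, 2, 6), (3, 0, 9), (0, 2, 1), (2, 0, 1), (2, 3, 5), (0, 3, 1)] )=w(3→0)=9 + w(0→2)=1
= 10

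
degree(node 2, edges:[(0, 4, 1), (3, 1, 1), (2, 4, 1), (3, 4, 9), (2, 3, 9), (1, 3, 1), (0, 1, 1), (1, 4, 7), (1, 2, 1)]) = 3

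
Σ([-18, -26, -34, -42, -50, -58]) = (-18) + (-26) + (-34) + (-42) + (-50) + (-58)
= -228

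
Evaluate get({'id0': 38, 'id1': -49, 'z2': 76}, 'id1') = -49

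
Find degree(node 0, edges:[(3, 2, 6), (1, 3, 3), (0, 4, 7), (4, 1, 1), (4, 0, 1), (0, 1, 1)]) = 3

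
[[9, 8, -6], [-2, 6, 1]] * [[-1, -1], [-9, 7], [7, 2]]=C[0][0] = (9)*(-1) + (8)*(-9) + (-6)*(7) = -123
C[0][1] = (9)*(-1) + (8)*(7) + (-6)*(2) = 35
C[1][0] = (-2)*(-1) + (6)*(-9) + (1)*(7) = -45
C[1][1] = (-2)*(-1) + (6)*(7) + (1)*(2) = 46
= [[-123, 35], [-45, 46]]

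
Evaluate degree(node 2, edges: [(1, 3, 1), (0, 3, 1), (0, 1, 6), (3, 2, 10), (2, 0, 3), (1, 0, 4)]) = 2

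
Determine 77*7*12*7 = 45276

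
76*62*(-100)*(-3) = 1413600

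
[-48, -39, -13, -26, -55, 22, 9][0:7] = [-48, -39, -13, -26, -55, 22, 9]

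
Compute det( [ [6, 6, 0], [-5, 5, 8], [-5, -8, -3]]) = -36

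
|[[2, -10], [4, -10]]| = (2)*(-10) - (-10)*(4)
= 20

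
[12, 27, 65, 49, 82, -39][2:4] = [65, 49]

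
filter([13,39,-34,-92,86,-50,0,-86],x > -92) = keep x where x > -92: 13✓, 39✓, -34✓, -92✗, 86✓, -50✓, 0✓, -86✓
= [13, 39, -34, 86, -50, 0, -86]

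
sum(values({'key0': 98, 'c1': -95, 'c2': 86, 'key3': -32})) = 98 + (-95) + 86 + (-32)
= 57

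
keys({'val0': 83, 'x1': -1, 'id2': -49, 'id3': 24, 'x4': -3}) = ['val0', 'x1', 'id2', 'id3', 'x4']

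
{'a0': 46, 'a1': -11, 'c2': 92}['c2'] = 92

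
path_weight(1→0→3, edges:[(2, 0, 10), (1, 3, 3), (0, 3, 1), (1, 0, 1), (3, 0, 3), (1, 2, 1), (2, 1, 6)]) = 2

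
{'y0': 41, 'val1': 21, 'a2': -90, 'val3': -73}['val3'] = -73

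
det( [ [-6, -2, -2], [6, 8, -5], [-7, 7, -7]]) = -224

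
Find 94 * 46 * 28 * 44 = 5327168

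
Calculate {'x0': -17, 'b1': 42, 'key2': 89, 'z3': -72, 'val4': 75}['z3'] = -72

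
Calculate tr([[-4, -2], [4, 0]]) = diagonal: (-4) + 0
= -4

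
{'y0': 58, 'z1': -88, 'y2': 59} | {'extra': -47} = {'y0': 58, 'z1': -88, 'y2': 59, 'extra': -47}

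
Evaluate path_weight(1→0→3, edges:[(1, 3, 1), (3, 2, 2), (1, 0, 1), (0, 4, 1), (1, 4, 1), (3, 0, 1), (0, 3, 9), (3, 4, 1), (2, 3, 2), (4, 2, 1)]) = w(1→0)=1 + w(0→3)=9
= 10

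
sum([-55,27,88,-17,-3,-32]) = (-55) + 27 + 88 + (-17) + (-3) + (-32)
= 8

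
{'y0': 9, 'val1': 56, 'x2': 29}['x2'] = 29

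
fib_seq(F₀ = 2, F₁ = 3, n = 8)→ F_2 = F_1 + F_0 = 5
F_3 = F_2 + F_1 = 8
F_4 = F_3 + F_2 = 13
...
= [2, 3, 5, 8, 13, 21, 34, 55]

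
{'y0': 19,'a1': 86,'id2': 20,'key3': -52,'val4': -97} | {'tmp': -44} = {'y0': 19, 'a1': 86, 'id2': 20, 'key3': -52, 'val4': -97, 'tmp': -44}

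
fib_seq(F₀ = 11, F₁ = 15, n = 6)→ [11, 15, 26, 41, 67, 108]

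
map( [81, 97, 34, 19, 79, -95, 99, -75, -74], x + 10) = [91, 107, 44, 29, 89, -85, 109, -65, -64]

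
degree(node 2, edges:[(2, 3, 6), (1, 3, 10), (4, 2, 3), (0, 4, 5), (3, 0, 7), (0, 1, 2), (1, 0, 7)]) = 2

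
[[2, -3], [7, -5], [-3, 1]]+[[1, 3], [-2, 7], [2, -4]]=[[3, 0], [5, 2], [-1, -3]]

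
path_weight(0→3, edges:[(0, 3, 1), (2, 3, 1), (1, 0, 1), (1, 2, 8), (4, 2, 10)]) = 1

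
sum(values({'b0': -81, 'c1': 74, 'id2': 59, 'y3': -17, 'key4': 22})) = (-81) + 74 + 59 + (-17) + 22
= 57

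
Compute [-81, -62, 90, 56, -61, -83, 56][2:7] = [90, 56, -61, -83, 56]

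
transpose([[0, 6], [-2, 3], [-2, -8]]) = [[0, -2, -2], [6, 3, -8]]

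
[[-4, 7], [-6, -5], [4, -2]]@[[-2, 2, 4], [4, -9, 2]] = C[0][0] = (-4)*(-2) + (7)*(4) = 36
C[0][1] = (-4)*(2) + (7)*(-9) = -71
C[0][2] = (-4)*(4) + (7)*(2) = -2
C[1][0] = (-6)*(-2) + (-5)*(4) = -8
C[1][1] = (-6)*(2) + (-5)*(-9) = 33
C[1][2] = (-6)*(4) + (-5)*(2) = -34
... (3 more cells)
= [[36, -71, -2], [-8, 33, -34], [-16, 26, 12]]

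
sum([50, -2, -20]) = 50 + (-2) + (-20)
= 28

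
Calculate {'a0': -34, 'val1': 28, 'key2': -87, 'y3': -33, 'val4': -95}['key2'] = -87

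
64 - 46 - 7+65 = 76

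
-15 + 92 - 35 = 42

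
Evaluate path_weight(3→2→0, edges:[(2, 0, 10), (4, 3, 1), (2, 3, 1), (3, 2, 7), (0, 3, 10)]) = w(3→2)=7 + w(2→0)=10
= 17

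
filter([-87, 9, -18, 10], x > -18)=keep x where x > -18: -87✗, 9✓, -18✗, 10✓
= [9, 10]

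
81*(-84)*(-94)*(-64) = -40932864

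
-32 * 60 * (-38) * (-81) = -5909760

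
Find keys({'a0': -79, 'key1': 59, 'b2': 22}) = ['a0', 'key1', 'b2']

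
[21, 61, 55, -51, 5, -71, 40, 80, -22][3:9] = [-51, 5, -71, 40, 80, -22]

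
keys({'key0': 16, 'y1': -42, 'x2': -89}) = ['key0', 'y1', 'x2']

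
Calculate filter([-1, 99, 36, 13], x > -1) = [99, 36, 13]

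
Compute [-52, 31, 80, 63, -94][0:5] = [-52, 31, 80, 63, -94]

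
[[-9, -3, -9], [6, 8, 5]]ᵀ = [[-9, 6], [-3, 8], [-9, 5]]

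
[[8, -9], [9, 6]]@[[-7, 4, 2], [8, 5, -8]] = C[0][0] = (8)*(-7) + (-9)*(8) = -128
C[0][1] = (8)*(4) + (-9)*(5) = -13
C[0][2] = (8)*(2) + (-9)*(-8) = 88
C[1][0] = (9)*(-7) + (6)*(8) = -15
C[1][1] = (9)*(4) + (6)*(5) = 66
C[1][2] = (9)*(2) + (6)*(-8) = -30
= [[-128, -13, 88], [-15, 66, -30]]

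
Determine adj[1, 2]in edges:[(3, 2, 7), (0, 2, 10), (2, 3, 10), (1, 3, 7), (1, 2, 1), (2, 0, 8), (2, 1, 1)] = 1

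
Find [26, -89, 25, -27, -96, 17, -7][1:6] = [-89, 25, -27, -96, 17]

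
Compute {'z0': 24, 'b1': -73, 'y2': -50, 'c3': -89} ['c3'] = -89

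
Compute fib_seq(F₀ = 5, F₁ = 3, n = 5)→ [5, 3, 8, 11, 19]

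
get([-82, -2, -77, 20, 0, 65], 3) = 20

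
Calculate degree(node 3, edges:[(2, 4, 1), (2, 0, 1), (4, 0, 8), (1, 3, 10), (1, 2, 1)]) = incident: (1,3)
= 1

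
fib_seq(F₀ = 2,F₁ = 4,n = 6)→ F_2 = F_1 + F_0 = 6
F_3 = F_2 + F_1 = 10
F_4 = F_3 + F_2 = 16
...
= [2, 4, 6, 10, 16, 26]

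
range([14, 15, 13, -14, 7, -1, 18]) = 32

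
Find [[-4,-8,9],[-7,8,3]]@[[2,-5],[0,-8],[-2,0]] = [[-26, 84], [-20, -29]]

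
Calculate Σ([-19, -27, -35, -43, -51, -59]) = (-19) + (-27) + (-35) + (-43) + (-51) + (-59)
= -234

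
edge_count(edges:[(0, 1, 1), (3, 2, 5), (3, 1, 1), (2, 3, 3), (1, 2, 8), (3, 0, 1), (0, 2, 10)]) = 7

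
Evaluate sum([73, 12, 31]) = 116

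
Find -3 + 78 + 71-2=144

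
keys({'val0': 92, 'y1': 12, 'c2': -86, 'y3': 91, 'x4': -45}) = ['val0', 'y1', 'c2', 'y3', 'x4']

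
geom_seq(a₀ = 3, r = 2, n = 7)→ [3, 6, 12, 24, 48, 96, 192]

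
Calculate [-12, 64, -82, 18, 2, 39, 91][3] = 18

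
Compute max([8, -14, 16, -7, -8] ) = 16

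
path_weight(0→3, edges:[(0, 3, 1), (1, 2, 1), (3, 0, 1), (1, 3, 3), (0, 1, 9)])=1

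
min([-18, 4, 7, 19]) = -18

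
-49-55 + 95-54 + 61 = -2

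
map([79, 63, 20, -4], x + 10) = [89, 73, 30, 6]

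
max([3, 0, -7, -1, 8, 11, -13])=11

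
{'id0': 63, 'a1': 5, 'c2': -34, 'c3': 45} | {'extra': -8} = {'id0': 63, 'a1': 5, 'c2': -34, 'c3': 45, 'extra': -8}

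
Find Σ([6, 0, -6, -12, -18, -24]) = -54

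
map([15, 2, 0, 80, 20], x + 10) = [25, 12, 10, 90, 30]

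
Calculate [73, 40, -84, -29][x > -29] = [73, 40]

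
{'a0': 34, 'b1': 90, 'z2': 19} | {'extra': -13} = {'a0': 34, 'b1': 90, 'z2': 19, 'extra': -13}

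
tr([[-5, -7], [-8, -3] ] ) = diagonal: (-5) + (-3)
= -8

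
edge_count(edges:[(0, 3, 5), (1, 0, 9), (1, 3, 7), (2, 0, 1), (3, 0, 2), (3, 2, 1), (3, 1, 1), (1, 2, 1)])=8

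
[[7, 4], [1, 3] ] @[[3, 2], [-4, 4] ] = [[5, 30], [-9, 14]]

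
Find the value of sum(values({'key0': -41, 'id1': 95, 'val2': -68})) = -14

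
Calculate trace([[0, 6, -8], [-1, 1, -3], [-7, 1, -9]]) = -8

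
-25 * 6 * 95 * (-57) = 812250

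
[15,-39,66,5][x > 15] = [66]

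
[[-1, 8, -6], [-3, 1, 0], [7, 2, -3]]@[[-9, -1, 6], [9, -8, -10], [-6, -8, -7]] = C[0][0] = (-1)*(-9) + (8)*(9) + (-6)*(-6) = 117
C[0][1] = (-1)*(-1) + (8)*(-8) + (-6)*(-8) = -15
C[0][2] = (-1)*(6) + (8)*(-10) + (-6)*(-7) = -44
C[1][0] = (-3)*(-9) + (1)*(9) + (0)*(-6) = 36
C[1][1] = (-3)*(-1) + (1)*(-8) + (0)*(-8) = -5
C[1][2] = (-3)*(6) + (1)*(-10) + (0)*(-7) = -28
... (3 more cells)
= [[117, -15, -44], [36, -5, -28], [-27, 1, 43]]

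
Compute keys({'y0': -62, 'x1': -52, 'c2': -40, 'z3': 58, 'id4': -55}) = ['y0', 'x1', 'c2', 'z3', 'id4']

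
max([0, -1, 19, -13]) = 19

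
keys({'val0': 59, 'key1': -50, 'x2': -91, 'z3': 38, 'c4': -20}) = ['val0', 'key1', 'x2', 'z3', 'c4']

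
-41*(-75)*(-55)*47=-7948875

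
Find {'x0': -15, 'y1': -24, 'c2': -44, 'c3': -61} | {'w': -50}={'x0': -15, 'y1': -24, 'c2': -44, 'c3': -61, 'w': -50}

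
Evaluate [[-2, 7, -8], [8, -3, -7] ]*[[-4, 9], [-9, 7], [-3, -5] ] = C[0][0] = (-2)*(-4) + (7)*(-9) + (-8)*(-3) = -31
C[0][1] = (-2)*(9) + (7)*(7) + (-8)*(-5) = 71
C[1][0] = (8)*(-4) + (-3)*(-9) + (-7)*(-3) = 16
C[1][1] = (8)*(9) + (-3)*(7) + (-7)*(-5) = 86
= [[-31, 71], [16, 86]]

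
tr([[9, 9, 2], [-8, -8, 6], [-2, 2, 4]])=diagonal: 9 + (-8) + 4
= 5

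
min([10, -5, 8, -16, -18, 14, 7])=-18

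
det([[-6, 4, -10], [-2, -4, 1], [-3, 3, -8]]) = (1)*(-6)*det([[-4, 1], [3, -8]]) + (-1)*(4)*det([[-2, 1], [-3, -8]]) + (1)*(-10)*det([[-2, -4], [-3, 3]])
= -174 + -76 + 180
= -70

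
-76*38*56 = -161728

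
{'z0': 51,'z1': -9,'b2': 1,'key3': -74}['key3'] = -74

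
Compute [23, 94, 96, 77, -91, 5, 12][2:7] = [96, 77, -91, 5, 12]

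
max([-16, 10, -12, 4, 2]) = 10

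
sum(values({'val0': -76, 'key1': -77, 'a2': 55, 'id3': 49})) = (-76) + (-77) + 55 + 49
= -49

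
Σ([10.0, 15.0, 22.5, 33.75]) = 81.25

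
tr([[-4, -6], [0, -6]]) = diagonal: (-4) + (-6)
= -10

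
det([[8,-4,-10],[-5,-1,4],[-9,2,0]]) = 270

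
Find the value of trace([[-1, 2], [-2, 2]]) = 1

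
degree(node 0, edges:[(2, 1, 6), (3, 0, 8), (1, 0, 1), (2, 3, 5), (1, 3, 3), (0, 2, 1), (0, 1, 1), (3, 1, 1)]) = 4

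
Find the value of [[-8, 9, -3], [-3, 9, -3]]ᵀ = [[-8, -3], [9, 9], [-3, -3]]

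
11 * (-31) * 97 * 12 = -396924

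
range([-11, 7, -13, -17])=24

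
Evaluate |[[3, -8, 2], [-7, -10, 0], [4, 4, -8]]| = (1)*(3)*det([[-10, 0], [4, -8]]) + (-1)*(-8)*det([[-7, 0], [4, -8]]) + (1)*(2)*det([[-7, -10], [4, 4]])
= 240 + 448 + 24
= 712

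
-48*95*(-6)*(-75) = -2052000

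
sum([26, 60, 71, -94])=26 + 60 + 71 + (-94)
= 63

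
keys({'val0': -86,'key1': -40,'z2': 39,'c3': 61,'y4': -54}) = ['val0', 'key1', 'z2', 'c3', 'y4']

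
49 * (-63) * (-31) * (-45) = -4306365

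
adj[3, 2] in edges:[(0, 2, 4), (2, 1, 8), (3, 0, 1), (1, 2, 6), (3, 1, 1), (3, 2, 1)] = 1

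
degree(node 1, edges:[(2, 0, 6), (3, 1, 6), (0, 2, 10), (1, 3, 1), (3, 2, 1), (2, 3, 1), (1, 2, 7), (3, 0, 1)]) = 3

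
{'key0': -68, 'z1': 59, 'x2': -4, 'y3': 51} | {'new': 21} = {'key0': -68, 'z1': 59, 'x2': -4, 'y3': 51, 'new': 21}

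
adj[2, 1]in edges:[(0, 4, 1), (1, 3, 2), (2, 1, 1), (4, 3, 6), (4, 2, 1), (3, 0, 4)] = 1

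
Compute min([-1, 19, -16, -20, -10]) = -20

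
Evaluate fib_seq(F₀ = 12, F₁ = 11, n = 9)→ F_2 = F_1 + F_0 = 23
F_3 = F_2 + F_1 = 34
F_4 = F_3 + F_2 = 57
...
= [12, 11, 23, 34, 57, 91, 148, 239, 387]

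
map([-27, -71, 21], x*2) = -27*2=-54, -71*2=-142, 21*2=42
= [-54, -142, 42]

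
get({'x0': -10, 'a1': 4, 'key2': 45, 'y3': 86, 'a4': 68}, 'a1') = 4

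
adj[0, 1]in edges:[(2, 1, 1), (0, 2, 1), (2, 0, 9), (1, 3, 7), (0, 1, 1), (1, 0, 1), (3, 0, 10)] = 1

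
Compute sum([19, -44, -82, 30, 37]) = -40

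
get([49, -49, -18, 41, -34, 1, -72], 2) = -18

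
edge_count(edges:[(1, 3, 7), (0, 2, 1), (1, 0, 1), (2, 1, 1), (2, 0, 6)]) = 5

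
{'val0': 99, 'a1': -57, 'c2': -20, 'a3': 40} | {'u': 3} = {'val0': 99, 'a1': -57, 'c2': -20, 'a3': 40, 'u': 3}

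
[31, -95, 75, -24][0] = 31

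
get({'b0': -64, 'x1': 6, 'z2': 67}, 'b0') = -64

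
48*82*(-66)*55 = -14287680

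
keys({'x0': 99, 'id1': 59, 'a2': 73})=['x0', 'id1', 'a2']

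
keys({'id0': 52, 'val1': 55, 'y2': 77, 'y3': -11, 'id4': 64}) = ['id0', 'val1', 'y2', 'y3', 'id4']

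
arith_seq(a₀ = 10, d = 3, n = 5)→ a_0 = 10 + 0*3 = 10
a_1 = 10 + 1*3 = 13
a_2 = 10 + 2*3 = 16
...
= [10, 13, 16, 19, 22]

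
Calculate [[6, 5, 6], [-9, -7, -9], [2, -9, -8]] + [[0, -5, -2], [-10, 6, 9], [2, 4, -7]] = [[6, 0, 4], [-19, -1, 0], [4, -5, -15]]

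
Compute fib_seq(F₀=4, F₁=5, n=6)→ [4, 5, 9, 14, 23, 37]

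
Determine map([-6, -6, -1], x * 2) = [-12, -12, -2]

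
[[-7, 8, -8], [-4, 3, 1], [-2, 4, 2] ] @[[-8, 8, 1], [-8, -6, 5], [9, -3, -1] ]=C[0][0] = (-7)*(-8) + (8)*(-8) + (-8)*(9) = -80
C[0][1] = (-7)*(8) + (8)*(-6) + (-8)*(-3) = -80
C[0][2] = (-7)*(1) + (8)*(5) + (-8)*(-1) = 41
C[1][0] = (-4)*(-8) + (3)*(-8) + (1)*(9) = 17
C[1][1] = (-4)*(8) + (3)*(-6) + (1)*(-3) = -53
C[1][2] = (-4)*(1) + (3)*(5) + (1)*(-1) = 10
... (3 more cells)
= [[-80, -80, 41], [17, -53, 10], [2, -46, 16]]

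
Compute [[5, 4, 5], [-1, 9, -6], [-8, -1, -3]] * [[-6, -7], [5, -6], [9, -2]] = [[35, -69], [-3, -35], [16, 68]]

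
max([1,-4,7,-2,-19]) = 7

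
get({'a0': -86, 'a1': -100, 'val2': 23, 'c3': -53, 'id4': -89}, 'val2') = 23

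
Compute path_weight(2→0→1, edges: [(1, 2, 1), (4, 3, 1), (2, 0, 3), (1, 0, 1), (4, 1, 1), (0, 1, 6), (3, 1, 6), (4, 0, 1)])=9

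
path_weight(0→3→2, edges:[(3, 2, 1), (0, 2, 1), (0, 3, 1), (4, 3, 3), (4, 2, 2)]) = 2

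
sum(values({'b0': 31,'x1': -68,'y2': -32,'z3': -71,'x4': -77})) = 31 + (-68) + (-32) + (-71) + (-77)
= -217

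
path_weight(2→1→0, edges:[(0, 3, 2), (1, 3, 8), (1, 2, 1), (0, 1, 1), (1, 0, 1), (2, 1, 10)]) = 11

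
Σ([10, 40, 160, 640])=850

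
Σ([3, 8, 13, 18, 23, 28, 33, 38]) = 3 + 8 + 13 + 18 + 23 + 28 + 33 + 38
= 164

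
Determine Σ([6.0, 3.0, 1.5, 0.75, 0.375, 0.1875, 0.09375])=6.0 + 3.0 + 1.5 + 0.75 + 0.375 + 0.1875 + 0.09375
= 11.90625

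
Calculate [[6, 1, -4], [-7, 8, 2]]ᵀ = [[6, -7], [1, 8], [-4, 2]]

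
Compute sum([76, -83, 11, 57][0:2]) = -7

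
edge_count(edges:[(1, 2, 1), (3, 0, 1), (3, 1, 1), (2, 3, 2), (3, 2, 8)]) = 5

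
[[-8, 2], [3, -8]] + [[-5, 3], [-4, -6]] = [[-13, 5], [-1, -14]]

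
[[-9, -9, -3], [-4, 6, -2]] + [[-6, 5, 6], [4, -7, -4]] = [[-15, -4, 3], [0, -1, -6]]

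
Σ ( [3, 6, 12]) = 21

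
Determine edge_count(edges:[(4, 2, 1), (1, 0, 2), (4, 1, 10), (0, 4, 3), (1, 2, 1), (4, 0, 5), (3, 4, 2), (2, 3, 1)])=8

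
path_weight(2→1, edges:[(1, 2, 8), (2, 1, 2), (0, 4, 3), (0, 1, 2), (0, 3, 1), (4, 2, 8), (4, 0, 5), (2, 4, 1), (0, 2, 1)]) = w(2→1)=2
= 2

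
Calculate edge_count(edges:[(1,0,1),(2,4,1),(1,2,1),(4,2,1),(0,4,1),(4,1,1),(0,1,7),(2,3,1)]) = 8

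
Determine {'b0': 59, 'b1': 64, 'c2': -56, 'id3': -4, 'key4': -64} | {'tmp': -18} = {'b0': 59, 'b1': 64, 'c2': -56, 'id3': -4, 'key4': -64, 'tmp': -18}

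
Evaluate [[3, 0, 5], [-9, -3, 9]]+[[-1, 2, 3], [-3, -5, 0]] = [[2, 2, 8], [-12, -8, 9]]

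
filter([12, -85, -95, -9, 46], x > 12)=[46]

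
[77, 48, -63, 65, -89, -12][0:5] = [77, 48, -63, 65, -89]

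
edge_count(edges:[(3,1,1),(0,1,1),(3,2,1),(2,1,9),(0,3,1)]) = 5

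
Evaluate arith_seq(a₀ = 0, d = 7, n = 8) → [0, 7, 14, 21, 28, 35, 42, 49]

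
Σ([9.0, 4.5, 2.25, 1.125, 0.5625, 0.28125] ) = 9.0 + 4.5 + 2.25 + 1.125 + 0.5625 + 0.28125
= 17.71875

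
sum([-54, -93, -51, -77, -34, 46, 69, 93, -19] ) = -120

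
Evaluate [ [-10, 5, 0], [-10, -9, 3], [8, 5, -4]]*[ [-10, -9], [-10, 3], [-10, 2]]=[[50, 105], [160, 69], [-90, -65]]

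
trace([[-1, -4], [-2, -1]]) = diagonal: (-1) + (-1)
= -2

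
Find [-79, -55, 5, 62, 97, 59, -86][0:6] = [-79, -55, 5, 62, 97, 59]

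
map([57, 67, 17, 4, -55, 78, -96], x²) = [3249, 4489, 289, 16, 3025, 6084, 9216]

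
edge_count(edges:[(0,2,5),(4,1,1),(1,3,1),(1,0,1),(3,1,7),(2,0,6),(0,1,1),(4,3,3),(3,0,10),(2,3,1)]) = 10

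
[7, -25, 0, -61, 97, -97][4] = 97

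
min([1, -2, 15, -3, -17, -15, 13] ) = -17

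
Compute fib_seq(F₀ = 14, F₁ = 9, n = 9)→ [14, 9, 23, 32, 55, 87, 142, 229, 371]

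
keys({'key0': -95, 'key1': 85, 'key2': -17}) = ['key0', 'key1', 'key2']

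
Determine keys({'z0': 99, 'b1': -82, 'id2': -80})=['z0', 'b1', 'id2']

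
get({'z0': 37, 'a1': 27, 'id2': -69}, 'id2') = -69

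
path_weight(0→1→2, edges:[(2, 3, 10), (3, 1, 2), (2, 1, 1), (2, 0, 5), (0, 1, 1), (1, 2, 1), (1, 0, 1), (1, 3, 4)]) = 2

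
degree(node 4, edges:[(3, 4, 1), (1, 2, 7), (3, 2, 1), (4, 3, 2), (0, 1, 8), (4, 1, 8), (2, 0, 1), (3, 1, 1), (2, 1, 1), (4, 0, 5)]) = incident: (3,4), (4,3), (4,1), (4,0)
= 4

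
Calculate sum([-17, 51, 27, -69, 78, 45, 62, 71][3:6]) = 54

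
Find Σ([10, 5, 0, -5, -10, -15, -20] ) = -35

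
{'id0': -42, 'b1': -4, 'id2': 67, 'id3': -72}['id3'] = -72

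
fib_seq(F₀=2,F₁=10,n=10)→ [2, 10, 12, 22, 34, 56, 90, 146, 236, 382]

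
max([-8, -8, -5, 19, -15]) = 19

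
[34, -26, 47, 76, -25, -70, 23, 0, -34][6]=23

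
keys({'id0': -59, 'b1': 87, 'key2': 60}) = ['id0', 'b1', 'key2']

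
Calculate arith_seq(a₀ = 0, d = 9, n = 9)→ a_0 = 0 + 0*9 = 0
a_1 = 0 + 1*9 = 9
a_2 = 0 + 2*9 = 18
...
= [0, 9, 18, 27, 36, 45, 54, 63, 72]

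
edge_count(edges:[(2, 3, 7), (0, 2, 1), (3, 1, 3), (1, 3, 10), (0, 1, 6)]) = 5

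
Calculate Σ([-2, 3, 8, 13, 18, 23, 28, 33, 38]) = (-2) + 3 + 8 + 13 + 18 + 23 + 28 + 33 + 38
= 162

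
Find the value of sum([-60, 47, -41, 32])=(-60) + 47 + (-41) + 32
= -22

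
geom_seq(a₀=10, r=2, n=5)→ a_0 = 10*2^0 = 10
a_1 = 10*2^1 = 20
a_2 = 10*2^2 = 40
...
= [10, 20, 40, 80, 160]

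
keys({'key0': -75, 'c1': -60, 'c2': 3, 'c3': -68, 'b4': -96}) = ['key0', 'c1', 'c2', 'c3', 'b4']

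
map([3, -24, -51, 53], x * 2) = [6, -48, -102, 106]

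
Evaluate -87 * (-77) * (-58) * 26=-10102092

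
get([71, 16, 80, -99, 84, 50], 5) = 50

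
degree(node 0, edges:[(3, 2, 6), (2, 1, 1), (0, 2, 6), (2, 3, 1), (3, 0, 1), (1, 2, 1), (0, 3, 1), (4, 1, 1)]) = incident: (0,2), (3,0), (0,3)
= 3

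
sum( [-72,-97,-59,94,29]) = -105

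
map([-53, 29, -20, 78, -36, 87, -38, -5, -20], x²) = [2809, 841, 400, 6084, 1296, 7569, 1444, 25, 400]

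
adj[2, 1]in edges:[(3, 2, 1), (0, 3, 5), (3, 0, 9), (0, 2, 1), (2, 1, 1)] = 1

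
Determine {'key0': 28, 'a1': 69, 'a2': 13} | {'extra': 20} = {'key0': 28, 'a1': 69, 'a2': 13, 'extra': 20}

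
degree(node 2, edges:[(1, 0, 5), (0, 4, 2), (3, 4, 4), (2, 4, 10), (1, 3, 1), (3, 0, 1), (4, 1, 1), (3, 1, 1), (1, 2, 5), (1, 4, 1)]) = incident: (2,4), (1,2)
= 2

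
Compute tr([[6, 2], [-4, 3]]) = 9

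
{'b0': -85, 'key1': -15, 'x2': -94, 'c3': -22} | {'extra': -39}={'b0': -85, 'key1': -15, 'x2': -94, 'c3': -22, 'extra': -39}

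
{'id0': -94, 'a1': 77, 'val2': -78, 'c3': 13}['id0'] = -94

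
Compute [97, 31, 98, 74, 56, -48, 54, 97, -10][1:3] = [31, 98]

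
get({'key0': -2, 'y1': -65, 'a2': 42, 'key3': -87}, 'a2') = 42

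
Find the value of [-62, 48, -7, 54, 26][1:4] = [48, -7, 54]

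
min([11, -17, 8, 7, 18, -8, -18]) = -18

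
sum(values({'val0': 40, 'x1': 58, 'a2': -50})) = 48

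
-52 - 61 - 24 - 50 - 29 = -216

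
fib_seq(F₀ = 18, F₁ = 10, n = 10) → F_2 = F_1 + F_0 = 28
F_3 = F_2 + F_1 = 38
F_4 = F_3 + F_2 = 66
...
= [18, 10, 28, 38, 66, 104, 170, 274, 444, 718]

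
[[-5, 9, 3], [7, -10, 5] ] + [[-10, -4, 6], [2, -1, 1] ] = [[-15, 5, 9], [9, -11, 6]]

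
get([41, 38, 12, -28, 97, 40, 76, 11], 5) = 40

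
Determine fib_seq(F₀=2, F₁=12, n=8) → [2, 12, 14, 26, 40, 66, 106, 172]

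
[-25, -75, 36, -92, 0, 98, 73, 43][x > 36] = keep x where x > 36: -25✗, -75✗, 36✗, -92✗, 0✗, 98✓, 73✓, 43✓
= [98, 73, 43]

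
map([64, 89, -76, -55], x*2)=[128, 178, -152, -110]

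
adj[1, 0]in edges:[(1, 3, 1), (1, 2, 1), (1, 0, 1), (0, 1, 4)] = 1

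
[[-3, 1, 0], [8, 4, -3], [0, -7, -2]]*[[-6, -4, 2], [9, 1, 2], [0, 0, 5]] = C[0][0] = (-3)*(-6) + (1)*(9) + (0)*(0) = 27
C[0][1] = (-3)*(-4) + (1)*(1) + (0)*(0) = 13
C[0][2] = (-3)*(2) + (1)*(2) + (0)*(5) = -4
C[1][0] = (8)*(-6) + (4)*(9) + (-3)*(0) = -12
C[1][1] = (8)*(-4) + (4)*(1) + (-3)*(0) = -28
C[1][2] = (8)*(2) + (4)*(2) + (-3)*(5) = 9
... (3 more cells)
= [[27, 13, -4], [-12, -28, 9], [-63, -7, -24]]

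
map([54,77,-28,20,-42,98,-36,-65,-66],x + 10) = 54+10=64, 77+10=87, -28+10=-18, 20+10=30, -42+10=-32, 98+10=108, -36+10=-26, -65+10=-55, -66+10=-56
= [64, 87, -18, 30, -32, 108, -26, -55, -56]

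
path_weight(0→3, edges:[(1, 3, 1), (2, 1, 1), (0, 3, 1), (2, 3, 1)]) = 1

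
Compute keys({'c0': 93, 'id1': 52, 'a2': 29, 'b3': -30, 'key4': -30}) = ['c0', 'id1', 'a2', 'b3', 'key4']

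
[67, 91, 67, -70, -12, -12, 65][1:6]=[91, 67, -70, -12, -12]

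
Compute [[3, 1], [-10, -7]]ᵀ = [[3, -10], [1, -7]]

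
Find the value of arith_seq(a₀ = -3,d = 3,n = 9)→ a_0 = -3 + 0*3 = -3
a_1 = -3 + 1*3 = 0
a_2 = -3 + 2*3 = 3
...
= [-3, 0, 3, 6, 9, 12, 15, 18, 21]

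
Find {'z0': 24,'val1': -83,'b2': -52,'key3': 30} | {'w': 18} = {'z0': 24, 'val1': -83, 'b2': -52, 'key3': 30, 'w': 18}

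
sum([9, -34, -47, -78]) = 9 + (-34) + (-47) + (-78)
= -150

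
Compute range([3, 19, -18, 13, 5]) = 37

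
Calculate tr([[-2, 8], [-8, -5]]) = -7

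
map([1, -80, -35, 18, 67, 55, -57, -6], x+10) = [11, -70, -25, 28, 77, 65, -47, 4]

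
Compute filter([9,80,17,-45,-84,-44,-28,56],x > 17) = keep x where x > 17: 9✗, 80✓, 17✗, -45✗, -84✗, -44✗, -28✗, 56✓
= [80, 56]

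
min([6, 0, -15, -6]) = -15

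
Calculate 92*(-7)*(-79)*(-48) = -2442048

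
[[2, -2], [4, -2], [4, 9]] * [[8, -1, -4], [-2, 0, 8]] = [[20, -2, -24], [36, -4, -32], [14, -4, 56]]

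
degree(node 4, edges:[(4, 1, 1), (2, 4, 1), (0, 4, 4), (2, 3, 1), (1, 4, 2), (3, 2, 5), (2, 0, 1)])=4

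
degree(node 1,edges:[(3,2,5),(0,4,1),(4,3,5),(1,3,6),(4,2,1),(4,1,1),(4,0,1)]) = incident: (1,3), (4,1)
= 2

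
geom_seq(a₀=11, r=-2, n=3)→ [11, -22, 44]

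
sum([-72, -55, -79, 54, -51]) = (-72) + (-55) + (-79) + 54 + (-51)
= -203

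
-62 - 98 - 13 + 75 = -98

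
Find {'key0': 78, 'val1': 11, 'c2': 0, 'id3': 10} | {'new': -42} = {'key0': 78, 'val1': 11, 'c2': 0, 'id3': 10, 'new': -42}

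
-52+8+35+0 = -9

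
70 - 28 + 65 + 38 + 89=234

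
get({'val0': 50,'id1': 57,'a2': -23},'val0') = 50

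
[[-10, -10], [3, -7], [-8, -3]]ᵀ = [[-10, 3, -8], [-10, -7, -3]]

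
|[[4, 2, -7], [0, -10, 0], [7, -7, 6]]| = (1)*(4)*det([[-10, 0], [-7, 6]]) + (-1)*(2)*det([[0, 0], [7, 6]]) + (1)*(-7)*det([[0, -10], [7, -7]])
= -240 + 0 + -490
= -730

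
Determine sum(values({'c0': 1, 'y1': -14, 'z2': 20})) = 1 + (-14) + 20
= 7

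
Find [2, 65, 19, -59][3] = -59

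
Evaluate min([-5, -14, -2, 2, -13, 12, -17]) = -17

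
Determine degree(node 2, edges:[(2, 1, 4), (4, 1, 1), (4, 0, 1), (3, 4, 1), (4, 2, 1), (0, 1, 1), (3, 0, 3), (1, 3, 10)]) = 2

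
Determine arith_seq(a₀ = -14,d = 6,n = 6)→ a_0 = -14 + 0*6 = -14
a_1 = -14 + 1*6 = -8
a_2 = -14 + 2*6 = -2
...
= [-14, -8, -2, 4, 10, 16]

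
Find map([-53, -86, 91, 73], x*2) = [-106, -172, 182, 146]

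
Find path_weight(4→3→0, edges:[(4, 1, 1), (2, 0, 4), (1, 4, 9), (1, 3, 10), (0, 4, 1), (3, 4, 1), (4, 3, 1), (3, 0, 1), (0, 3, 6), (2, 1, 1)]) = w(4→3)=1 + w(3→0)=1
= 2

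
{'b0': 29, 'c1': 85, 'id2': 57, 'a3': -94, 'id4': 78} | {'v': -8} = {'b0': 29, 'c1': 85, 'id2': 57, 'a3': -94, 'id4': 78, 'v': -8}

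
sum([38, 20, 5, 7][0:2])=58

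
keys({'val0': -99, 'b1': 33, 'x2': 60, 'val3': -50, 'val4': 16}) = ['val0', 'b1', 'x2', 'val3', 'val4']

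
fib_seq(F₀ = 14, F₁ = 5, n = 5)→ [14, 5, 19, 24, 43]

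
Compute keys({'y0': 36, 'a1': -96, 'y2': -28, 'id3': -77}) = ['y0', 'a1', 'y2', 'id3']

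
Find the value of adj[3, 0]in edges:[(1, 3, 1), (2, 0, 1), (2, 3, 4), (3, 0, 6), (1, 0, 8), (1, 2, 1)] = 6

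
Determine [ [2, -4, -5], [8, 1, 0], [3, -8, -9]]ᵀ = [[2, 8, 3], [-4, 1, -8], [-5, 0, -9]]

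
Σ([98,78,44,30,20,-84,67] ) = 253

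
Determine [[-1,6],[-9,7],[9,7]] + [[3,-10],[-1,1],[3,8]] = [[2, -4], [-10, 8], [12, 15]]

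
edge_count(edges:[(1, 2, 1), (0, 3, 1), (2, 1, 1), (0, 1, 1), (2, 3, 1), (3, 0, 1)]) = 6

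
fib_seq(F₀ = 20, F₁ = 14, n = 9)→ [20, 14, 34, 48, 82, 130, 212, 342, 554]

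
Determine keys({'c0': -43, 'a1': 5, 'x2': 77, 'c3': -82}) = ['c0', 'a1', 'x2', 'c3']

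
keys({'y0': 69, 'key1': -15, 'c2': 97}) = ['y0', 'key1', 'c2']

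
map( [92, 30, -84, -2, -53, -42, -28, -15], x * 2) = [184, 60, -168, -4, -106, -84, -56, -30]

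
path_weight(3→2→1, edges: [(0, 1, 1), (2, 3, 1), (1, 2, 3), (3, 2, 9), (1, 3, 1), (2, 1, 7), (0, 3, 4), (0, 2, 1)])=w(3→2)=9 + w(2→1)=7
= 16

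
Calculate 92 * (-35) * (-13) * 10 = 418600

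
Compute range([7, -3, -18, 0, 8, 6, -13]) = 26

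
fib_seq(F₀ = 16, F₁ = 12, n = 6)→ [16, 12, 28, 40, 68, 108]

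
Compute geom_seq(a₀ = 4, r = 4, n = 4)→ [4, 16, 64, 256]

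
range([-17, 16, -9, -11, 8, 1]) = 33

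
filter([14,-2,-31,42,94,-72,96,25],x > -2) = [14, 42, 94, 96, 25]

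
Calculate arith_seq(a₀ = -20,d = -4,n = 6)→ a_0 = -20 + 0*-4 = -20
a_1 = -20 + 1*-4 = -24
a_2 = -20 + 2*-4 = -28
...
= [-20, -24, -28, -32, -36, -40]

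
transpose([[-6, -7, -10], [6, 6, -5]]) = [[-6, 6], [-7, 6], [-10, -5]]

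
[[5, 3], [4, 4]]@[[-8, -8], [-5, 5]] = [[-55, -25], [-52, -12]]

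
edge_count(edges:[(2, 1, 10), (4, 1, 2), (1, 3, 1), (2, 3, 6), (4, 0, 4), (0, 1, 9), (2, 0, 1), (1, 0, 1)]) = 8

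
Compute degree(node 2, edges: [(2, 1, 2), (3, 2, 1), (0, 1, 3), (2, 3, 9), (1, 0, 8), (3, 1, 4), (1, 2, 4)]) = incident: (2,1), (3,2), (2,3), (1,2)
= 4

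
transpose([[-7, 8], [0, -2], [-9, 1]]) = [[-7, 0, -9], [8, -2, 1]]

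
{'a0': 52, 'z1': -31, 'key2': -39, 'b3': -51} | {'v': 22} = {'a0': 52, 'z1': -31, 'key2': -39, 'b3': -51, 'v': 22}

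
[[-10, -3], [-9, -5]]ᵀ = [[-10, -9], [-3, -5]]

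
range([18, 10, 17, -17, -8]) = 35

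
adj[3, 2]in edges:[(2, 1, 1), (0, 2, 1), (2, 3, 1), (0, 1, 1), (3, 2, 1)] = 1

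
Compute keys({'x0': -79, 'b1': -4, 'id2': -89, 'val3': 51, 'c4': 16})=['x0', 'b1', 'id2', 'val3', 'c4']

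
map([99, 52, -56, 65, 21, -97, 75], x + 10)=[109, 62, -46, 75, 31, -87, 85]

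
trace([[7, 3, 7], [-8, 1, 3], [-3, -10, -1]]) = 7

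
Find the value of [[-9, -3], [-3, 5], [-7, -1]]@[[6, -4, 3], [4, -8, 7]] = C[0][0] = (-9)*(6) + (-3)*(4) = -66
C[0][1] = (-9)*(-4) + (-3)*(-8) = 60
C[0][2] = (-9)*(3) + (-3)*(7) = -48
C[1][0] = (-3)*(6) + (5)*(4) = 2
C[1][1] = (-3)*(-4) + (5)*(-8) = -28
C[1][2] = (-3)*(3) + (5)*(7) = 26
... (3 more cells)
= [[-66, 60, -48], [2, -28, 26], [-46, 36, -28]]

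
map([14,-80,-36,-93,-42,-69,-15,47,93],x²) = [196, 6400, 1296, 8649, 1764, 4761, 225, 2209, 8649]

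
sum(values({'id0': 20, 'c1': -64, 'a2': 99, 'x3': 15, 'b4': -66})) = 4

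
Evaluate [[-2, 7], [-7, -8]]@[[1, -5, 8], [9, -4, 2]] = C[0][0] = (-2)*(1) + (7)*(9) = 61
C[0][1] = (-2)*(-5) + (7)*(-4) = -18
C[0][2] = (-2)*(8) + (7)*(2) = -2
C[1][0] = (-7)*(1) + (-8)*(9) = -79
C[1][1] = (-7)*(-5) + (-8)*(-4) = 67
C[1][2] = (-7)*(8) + (-8)*(2) = -72
= [[61, -18, -2], [-79, 67, -72]]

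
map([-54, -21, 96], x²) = [2916, 441, 9216]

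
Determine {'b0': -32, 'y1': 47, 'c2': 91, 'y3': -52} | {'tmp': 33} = {'b0': -32, 'y1': 47, 'c2': 91, 'y3': -52, 'tmp': 33}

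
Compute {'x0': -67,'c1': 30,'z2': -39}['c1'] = 30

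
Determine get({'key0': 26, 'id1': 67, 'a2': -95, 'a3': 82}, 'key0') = 26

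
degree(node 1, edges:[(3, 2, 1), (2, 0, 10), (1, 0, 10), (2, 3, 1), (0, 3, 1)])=incident: (1,0)
= 1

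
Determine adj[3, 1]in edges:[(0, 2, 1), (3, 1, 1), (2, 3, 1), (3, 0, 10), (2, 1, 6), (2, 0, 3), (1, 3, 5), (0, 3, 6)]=1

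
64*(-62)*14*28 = -1555456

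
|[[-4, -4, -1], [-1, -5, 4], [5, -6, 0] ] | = (1)*(-4)*det([[-5, 4], [-6, 0]]) + (-1)*(-4)*det([[-1, 4], [5, 0]]) + (1)*(-1)*det([[-1, -5], [5, -6]])
= -96 + -80 + -31
= -207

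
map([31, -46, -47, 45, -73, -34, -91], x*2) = 31*2=62, -46*2=-92, -47*2=-94, 45*2=90, -73*2=-146, -34*2=-68, -91*2=-182
= [62, -92, -94, 90, -146, -68, -182]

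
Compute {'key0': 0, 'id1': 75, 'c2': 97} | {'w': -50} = {'key0': 0, 'id1': 75, 'c2': 97, 'w': -50}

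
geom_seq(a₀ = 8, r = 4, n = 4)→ [8, 32, 128, 512]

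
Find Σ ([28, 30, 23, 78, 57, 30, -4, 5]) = 28 + 30 + 23 + 78 + 57 + 30 + (-4) + 5
= 247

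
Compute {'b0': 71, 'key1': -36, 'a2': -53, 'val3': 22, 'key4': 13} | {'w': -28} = {'b0': 71, 'key1': -36, 'a2': -53, 'val3': 22, 'key4': 13, 'w': -28}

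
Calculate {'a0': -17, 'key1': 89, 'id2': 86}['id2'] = 86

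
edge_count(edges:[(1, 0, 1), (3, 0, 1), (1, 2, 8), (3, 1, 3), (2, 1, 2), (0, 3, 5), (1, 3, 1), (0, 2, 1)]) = 8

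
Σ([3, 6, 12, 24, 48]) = 3 + 6 + 12 + 24 + 48
= 93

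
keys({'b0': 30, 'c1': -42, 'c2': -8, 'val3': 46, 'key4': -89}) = ['b0', 'c1', 'c2', 'val3', 'key4']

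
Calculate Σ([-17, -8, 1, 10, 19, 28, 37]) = 70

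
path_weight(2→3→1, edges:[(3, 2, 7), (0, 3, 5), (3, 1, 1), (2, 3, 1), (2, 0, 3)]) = w(2→3)=1 + w(3→1)=1
= 2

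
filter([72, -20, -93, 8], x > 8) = [72]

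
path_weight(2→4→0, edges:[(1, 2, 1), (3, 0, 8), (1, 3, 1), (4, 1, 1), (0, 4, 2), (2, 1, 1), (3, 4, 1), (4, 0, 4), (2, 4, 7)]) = 11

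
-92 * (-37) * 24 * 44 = 3594624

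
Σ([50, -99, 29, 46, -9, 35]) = 50 + (-99) + 29 + 46 + (-9) + 35
= 52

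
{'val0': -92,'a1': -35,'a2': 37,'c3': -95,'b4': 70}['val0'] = -92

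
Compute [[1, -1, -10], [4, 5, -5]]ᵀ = [[1, 4], [-1, 5], [-10, -5]]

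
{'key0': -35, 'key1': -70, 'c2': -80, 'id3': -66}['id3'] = -66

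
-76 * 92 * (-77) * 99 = 53300016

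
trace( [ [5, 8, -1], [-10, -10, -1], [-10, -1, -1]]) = -6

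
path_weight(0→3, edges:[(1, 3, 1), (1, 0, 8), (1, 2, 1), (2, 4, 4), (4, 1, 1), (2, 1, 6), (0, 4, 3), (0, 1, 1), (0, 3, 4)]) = w(0→3)=4
= 4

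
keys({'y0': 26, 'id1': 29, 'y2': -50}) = ['y0', 'id1', 'y2']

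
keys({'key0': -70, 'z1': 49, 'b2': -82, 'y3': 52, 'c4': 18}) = ['key0', 'z1', 'b2', 'y3', 'c4']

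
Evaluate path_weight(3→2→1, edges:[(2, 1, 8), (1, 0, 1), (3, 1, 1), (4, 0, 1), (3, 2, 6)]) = 14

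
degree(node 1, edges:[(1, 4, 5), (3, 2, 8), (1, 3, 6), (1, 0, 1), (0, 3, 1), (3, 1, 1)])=4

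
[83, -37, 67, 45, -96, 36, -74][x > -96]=keep x where x > -96: 83✓, -37✓, 67✓, 45✓, -96✗, 36✓, -74✓
= [83, -37, 67, 45, 36, -74]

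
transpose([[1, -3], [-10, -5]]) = [[1, -10], [-3, -5]]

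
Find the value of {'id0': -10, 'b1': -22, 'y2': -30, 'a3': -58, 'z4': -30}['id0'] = -10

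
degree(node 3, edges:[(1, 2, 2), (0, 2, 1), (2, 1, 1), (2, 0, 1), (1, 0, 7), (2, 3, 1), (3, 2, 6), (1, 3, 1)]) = incident: (2,3), (3,2), (1,3)
= 3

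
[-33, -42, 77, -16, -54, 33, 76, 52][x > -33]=[77, -16, 33, 76, 52]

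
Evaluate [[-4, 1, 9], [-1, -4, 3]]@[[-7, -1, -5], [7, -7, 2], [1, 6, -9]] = [[44, 51, -59], [-18, 47, -30]]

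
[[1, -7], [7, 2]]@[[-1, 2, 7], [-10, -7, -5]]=C[0][0] = (1)*(-1) + (-7)*(-10) = 69
C[0][1] = (1)*(2) + (-7)*(-7) = 51
C[0][2] = (1)*(7) + (-7)*(-5) = 42
C[1][0] = (7)*(-1) + (2)*(-10) = -27
C[1][1] = (7)*(2) + (2)*(-7) = 0
C[1][2] = (7)*(7) + (2)*(-5) = 39
= [[69, 51, 42], [-27, 0, 39]]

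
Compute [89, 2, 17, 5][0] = 89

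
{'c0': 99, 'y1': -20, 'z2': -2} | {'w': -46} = {'c0': 99, 'y1': -20, 'z2': -2, 'w': -46}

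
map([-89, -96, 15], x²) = [7921, 9216, 225]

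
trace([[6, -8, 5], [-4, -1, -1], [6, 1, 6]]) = diagonal: 6 + (-1) + 6
= 11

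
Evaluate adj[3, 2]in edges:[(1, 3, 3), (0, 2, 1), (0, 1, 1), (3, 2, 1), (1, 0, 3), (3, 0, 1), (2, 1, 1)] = 1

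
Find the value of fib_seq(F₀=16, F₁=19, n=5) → [16, 19, 35, 54, 89]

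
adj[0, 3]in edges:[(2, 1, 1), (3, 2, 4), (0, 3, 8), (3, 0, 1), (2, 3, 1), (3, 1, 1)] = 8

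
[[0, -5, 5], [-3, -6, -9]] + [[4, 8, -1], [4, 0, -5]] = [[4, 3, 4], [1, -6, -14]]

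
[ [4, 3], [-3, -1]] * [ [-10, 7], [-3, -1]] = C[0][0] = (4)*(-10) + (3)*(-3) = -49
C[0][1] = (4)*(7) + (3)*(-1) = 25
C[1][0] = (-3)*(-10) + (-1)*(-3) = 33
C[1][1] = (-3)*(7) + (-1)*(-1) = -20
= [[-49, 25], [33, -20]]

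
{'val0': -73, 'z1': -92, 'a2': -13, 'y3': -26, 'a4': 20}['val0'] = -73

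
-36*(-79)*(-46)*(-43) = 5625432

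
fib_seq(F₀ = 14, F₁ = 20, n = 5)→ F_2 = F_1 + F_0 = 34
F_3 = F_2 + F_1 = 54
F_4 = F_3 + F_2 = 88
= [14, 20, 34, 54, 88]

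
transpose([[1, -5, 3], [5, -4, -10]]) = [[1, 5], [-5, -4], [3, -10]]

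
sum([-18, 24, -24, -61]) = (-18) + 24 + (-24) + (-61)
= -79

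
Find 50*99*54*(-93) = -24858900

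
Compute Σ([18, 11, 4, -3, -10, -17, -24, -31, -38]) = 18 + 11 + 4 + (-3) + (-10) + (-17) + (-24) + (-31) + (-38)
= -90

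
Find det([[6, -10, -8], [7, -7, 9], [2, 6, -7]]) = -1148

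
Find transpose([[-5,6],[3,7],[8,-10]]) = [[-5, 3, 8], [6, 7, -10]]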